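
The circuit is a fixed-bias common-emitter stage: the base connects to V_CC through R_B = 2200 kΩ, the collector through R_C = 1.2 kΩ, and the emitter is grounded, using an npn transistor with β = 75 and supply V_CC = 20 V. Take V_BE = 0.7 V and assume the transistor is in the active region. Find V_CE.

V_CE ≈ 19 V

Base loop: V_CC = I_B·R_B + V_BE, so I_B = (20 − 0.7)/2200 kΩ = 0.00877 mA.
In the active region I_C = β·I_B = 75 × 0.00877 = 0.658 mA.
Collector loop: V_CE = V_CC − I_C·R_C = 20 − 0.658×1.2 = 19.2 V.
Since V_CE = 19.2 V > V_CE(sat) ≈ 0.2 V, the transistor is in the active region as assumed.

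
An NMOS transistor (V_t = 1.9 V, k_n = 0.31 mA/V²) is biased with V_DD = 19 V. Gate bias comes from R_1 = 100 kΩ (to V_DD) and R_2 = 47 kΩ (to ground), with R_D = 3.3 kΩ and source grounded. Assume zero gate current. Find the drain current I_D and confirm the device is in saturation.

I_D ≈ 2.7 mA

V_G = V_DD·R_2/(R_1+R_2) = 19×47/147 = 6.07 V. With the source grounded, V_GS = V_G = 6.07 V.
Assume saturation: I_D = (k_n/2)(V_GS − V_t)² = (0.31/2)×(6.07 − 1.9)² = 0.155×4.17² = 2.7 mA.
V_DS = V_DD − I_D·R_D = 19 − 2.7×3.3 = 10.1 V.
Saturation requires V_DS ≥ V_GS − V_t = 4.17 V; 10.1 ≥ 4.17 ✓.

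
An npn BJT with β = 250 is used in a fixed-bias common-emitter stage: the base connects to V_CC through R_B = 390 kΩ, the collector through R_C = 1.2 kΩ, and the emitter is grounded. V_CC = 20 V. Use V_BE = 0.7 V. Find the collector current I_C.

Base loop: V_CC = I_B·R_B + V_BE, so I_B = (20 − 0.7)/390 kΩ = 0.0495 mA.
In the active region I_C = β·I_B = 250 × 0.0495 = 12.4 mA.
Collector loop: V_CE = V_CC − I_C·R_C = 20 − 12.4×1.2 = 5.15 V.
Since V_CE = 5.15 V > V_CE(sat) ≈ 0.2 V, the transistor is in the active region as assumed.

I_C ≈ 12 mA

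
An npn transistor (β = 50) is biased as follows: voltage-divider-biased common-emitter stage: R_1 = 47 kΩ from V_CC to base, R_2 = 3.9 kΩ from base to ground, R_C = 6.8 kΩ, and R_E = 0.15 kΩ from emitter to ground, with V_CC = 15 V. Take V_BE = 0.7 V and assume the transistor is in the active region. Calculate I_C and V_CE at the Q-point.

Thevenize the base divider: V_Th = V_CC·R_2/(R_1+R_2) = 15×3.9/50.9 = 1.15 V, R_Th = R_1‖R_2 = 3.6 kΩ.
Base-emitter loop: V_Th = I_B·R_Th + V_BE + (β+1)I_B·R_E, so I_B = (1.15 − 0.7) / (3.6 + 51×0.15) = 0.0399 mA.
I_C = β·I_B = 50×0.0399 = 2 mA, and I_E = (β+1)I_B = 2.04 mA.
V_CE = V_CC − I_C·R_C − I_E·R_E = 15 − 2×6.8 − 2.04×0.15 = 1.12 V.
V_CE = 1.12 V > 0.2 V confirms active-region operation.

I_C ≈ 2 mA, V_CE ≈ 1.1 V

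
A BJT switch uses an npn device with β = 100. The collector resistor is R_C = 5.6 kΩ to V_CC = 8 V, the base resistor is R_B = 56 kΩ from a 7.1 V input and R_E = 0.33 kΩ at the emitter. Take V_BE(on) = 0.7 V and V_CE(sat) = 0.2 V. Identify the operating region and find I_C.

saturation; I_C ≈ 1.3 mA

Assume active: I_B = (7.1 − 0.7)/(56 + 101×0.33) = 0.0716 mA, I_C = β·I_B = 7.16 mA.
Then V_CE = 8 − 7.16×5.6 − 7.24×0.33 = -34.5 V < 0.2 V — the active assumption fails.
Re-solve with V_CE = 0.2 V. KCL at the emitter: V_E/R_E = (V_BB−0.7−V_E)/R_B + (V_CC−0.2−V_E)/R_C, giving V_E = 0.467 V.
I_C = (V_CC − 0.2 − V_E)/R_C = (7.8 − 0.467)/5.6 = 1.31 mA.
Check: I_B = (6.4 − 0.467)/56 = 0.106 mA, and β·I_B = 10.6 mA > I_C, confirming saturation.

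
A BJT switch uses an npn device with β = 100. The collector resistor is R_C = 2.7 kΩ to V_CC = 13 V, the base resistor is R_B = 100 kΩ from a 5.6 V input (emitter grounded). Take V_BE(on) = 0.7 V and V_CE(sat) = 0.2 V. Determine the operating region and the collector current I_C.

Assume active: I_B = (5.6 − 0.7)/100 = 0.049 mA, giving I_C = β·I_B = 4.9 mA.
But then V_CE = 13 − 4.9×2.7 = -0.23 V < V_CE(sat) = 0.2 V — impossible in the active region.
So the transistor is saturated. With V_CE = 0.2 V, I_C = (V_CC − 0.2)/R_C = 12.8/2.7 = 4.74 mA.
Check: β·I_B = 4.9 mA > I_C = 4.74 mA, confirming saturation.

saturation; I_C ≈ 4.7 mA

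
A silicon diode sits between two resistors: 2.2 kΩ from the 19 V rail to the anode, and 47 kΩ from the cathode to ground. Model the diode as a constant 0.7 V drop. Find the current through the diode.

I ≈ 0.37 mA

The two resistors are in series with the diode, so KVL gives 19 = I·2.2 + 0.7 + I·47.
I = (19 − 0.7) / (2.2 + 47) kΩ = 18.3 / 49.2 = 0.372 mA.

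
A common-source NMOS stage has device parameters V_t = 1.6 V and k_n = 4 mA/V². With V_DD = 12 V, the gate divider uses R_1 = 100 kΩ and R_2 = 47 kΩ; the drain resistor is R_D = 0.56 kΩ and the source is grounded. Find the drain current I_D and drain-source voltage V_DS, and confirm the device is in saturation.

V_G = V_DD·R_2/(R_1+R_2) = 12×47/147 = 3.84 V. With the source grounded, V_GS = V_G = 3.84 V.
Assume saturation: I_D = (k_n/2)(V_GS − V_t)² = (4/2)×(3.84 − 1.6)² = 2×2.24² = 10 mA.
V_DS = V_DD − I_D·R_D = 12 − 10×0.56 = 6.4 V.
Saturation requires V_DS ≥ V_GS − V_t = 2.24 V; 6.4 ≥ 2.24 ✓.

I_D ≈ 10 mA, V_DS ≈ 6.4 V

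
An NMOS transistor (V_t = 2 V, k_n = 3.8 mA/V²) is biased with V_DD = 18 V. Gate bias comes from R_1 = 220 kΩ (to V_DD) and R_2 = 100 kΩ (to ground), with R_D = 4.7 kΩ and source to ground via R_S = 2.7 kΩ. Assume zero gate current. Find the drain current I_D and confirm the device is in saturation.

I_D ≈ 1.1 mA

V_G = V_DD·R_2/(R_1+R_2) = 18×100/320 = 5.62 V.
Assume saturation: I_D = (k_n/2)(V_GS − V_t)² with V_GS = V_G − I_D·R_S = 5.62 − 2.7·I_D.
Substituting gives 13.9·I_D² − 38.2·I_D + 25 = 0, with roots I_D = 1.07 or 1.69 mA.
The root I_D = 1.69 mA gives V_GS = 1.06 V ≤ V_t, so take I_D = 1.07 mA.
Then V_GS = 2.75 V and V_DS = V_DD − I_D(R_D+R_S) = 18 − 1.07×7.4 = 10.1 V.
Saturation requires V_DS ≥ V_GS − V_t = 0.749 V; 10.1 ≥ 0.749 ✓.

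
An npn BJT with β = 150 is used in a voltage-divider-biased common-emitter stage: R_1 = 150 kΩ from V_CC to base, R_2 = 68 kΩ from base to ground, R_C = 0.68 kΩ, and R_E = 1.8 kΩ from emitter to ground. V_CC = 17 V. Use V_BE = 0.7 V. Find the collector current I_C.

Thevenize the base divider: V_Th = V_CC·R_2/(R_1+R_2) = 17×68/218 = 5.3 V, R_Th = R_1‖R_2 = 46.8 kΩ.
Base-emitter loop: V_Th = I_B·R_Th + V_BE + (β+1)I_B·R_E, so I_B = (5.3 − 0.7) / (46.8 + 151×1.8) = 0.0144 mA.
I_C = β·I_B = 150×0.0144 = 2.17 mA, and I_E = (β+1)I_B = 2.18 mA.
V_CE = V_CC − I_C·R_C − I_E·R_E = 17 − 2.17×0.68 − 2.18×1.8 = 11.6 V.
V_CE = 11.6 V > 0.2 V confirms active-region operation.

I_C ≈ 2.2 mA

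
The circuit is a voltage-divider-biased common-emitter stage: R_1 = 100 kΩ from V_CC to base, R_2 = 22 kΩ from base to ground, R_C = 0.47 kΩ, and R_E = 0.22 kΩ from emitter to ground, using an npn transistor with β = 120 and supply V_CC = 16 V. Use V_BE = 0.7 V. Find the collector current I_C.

I_C ≈ 5.9 mA

Thevenize the base divider: V_Th = V_CC·R_2/(R_1+R_2) = 16×22/122 = 2.89 V, R_Th = R_1‖R_2 = 18 kΩ.
Base-emitter loop: V_Th = I_B·R_Th + V_BE + (β+1)I_B·R_E, so I_B = (2.89 − 0.7) / (18 + 121×0.22) = 0.0489 mA.
I_C = β·I_B = 120×0.0489 = 5.87 mA, and I_E = (β+1)I_B = 5.92 mA.
V_CE = V_CC − I_C·R_C − I_E·R_E = 16 − 5.87×0.47 − 5.92×0.22 = 11.9 V.
V_CE = 11.9 V > 0.2 V confirms active-region operation.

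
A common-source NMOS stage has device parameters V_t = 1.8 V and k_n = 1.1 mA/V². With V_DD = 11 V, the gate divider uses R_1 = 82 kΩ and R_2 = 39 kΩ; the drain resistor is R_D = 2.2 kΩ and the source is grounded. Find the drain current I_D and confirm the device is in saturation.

I_D ≈ 1.7 mA

V_G = V_DD·R_2/(R_1+R_2) = 11×39/121 = 3.55 V. With the source grounded, V_GS = V_G = 3.55 V.
Assume saturation: I_D = (k_n/2)(V_GS − V_t)² = (1.1/2)×(3.55 − 1.8)² = 0.55×1.75² = 1.68 mA.
V_DS = V_DD − I_D·R_D = 11 − 1.68×2.2 = 7.31 V.
Saturation requires V_DS ≥ V_GS − V_t = 1.75 V; 7.31 ≥ 1.75 ✓.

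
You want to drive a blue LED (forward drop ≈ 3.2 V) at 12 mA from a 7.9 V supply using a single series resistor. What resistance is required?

The resistor drops V_S − V_D = 7.9 − 3.2 = 4.7 V at 12 mA.
R = 4.7 V / 12 mA = 0.392 kΩ.

R ≈ 0.39 kΩ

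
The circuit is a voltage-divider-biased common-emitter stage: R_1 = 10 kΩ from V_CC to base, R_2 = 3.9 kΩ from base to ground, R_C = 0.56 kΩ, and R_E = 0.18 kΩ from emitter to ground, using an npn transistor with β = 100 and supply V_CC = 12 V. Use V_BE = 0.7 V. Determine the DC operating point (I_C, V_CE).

I_C ≈ 13 mA, V_CE ≈ 2.6 V

Thevenize the base divider: V_Th = V_CC·R_2/(R_1+R_2) = 12×3.9/13.9 = 3.37 V, R_Th = R_1‖R_2 = 2.81 kΩ.
Base-emitter loop: V_Th = I_B·R_Th + V_BE + (β+1)I_B·R_E, so I_B = (3.37 − 0.7) / (2.81 + 101×0.18) = 0.127 mA.
I_C = β·I_B = 100×0.127 = 12.7 mA, and I_E = (β+1)I_B = 12.8 mA.
V_CE = V_CC − I_C·R_C − I_E·R_E = 12 − 12.7×0.56 − 12.8×0.18 = 2.57 V.
V_CE = 2.57 V > 0.2 V confirms active-region operation.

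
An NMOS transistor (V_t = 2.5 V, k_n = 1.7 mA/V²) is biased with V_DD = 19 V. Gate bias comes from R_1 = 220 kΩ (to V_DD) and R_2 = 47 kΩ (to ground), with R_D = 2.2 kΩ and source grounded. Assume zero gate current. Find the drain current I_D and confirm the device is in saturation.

I_D ≈ 0.61 mA

V_G = V_DD·R_2/(R_1+R_2) = 19×47/267 = 3.34 V. With the source grounded, V_GS = V_G = 3.34 V.
Assume saturation: I_D = (k_n/2)(V_GS − V_t)² = (1.7/2)×(3.34 − 2.5)² = 0.85×0.845² = 0.606 mA.
V_DS = V_DD − I_D·R_D = 19 − 0.606×2.2 = 17.7 V.
Saturation requires V_DS ≥ V_GS − V_t = 0.845 V; 17.7 ≥ 0.845 ✓.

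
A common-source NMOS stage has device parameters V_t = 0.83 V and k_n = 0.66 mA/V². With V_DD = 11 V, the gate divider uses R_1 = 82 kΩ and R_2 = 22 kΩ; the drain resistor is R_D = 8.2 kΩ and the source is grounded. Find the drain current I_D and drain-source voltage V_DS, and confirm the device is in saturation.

I_D ≈ 0.74 mA, V_DS ≈ 4.9 V

V_G = V_DD·R_2/(R_1+R_2) = 11×22/104 = 2.33 V. With the source grounded, V_GS = V_G = 2.33 V.
Assume saturation: I_D = (k_n/2)(V_GS − V_t)² = (0.66/2)×(2.33 − 0.83)² = 0.33×1.5² = 0.739 mA.
V_DS = V_DD − I_D·R_D = 11 − 0.739×8.2 = 4.94 V.
Saturation requires V_DS ≥ V_GS − V_t = 1.5 V; 4.94 ≥ 1.5 ✓.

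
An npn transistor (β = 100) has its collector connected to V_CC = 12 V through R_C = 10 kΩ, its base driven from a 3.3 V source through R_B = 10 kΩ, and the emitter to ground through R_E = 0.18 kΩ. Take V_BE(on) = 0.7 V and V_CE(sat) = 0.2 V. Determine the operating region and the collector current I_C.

Assume active: I_B = (3.3 − 0.7)/(10 + 101×0.18) = 0.0923 mA, I_C = β·I_B = 9.23 mA.
Then V_CE = 12 − 9.23×10 − 9.32×0.18 = -81.9 V < 0.2 V — the active assumption fails.
Re-solve with V_CE = 0.2 V. KCL at the emitter: V_E/R_E = (V_BB−0.7−V_E)/R_B + (V_CC−0.2−V_E)/R_C, giving V_E = 0.25 V.
I_C = (V_CC − 0.2 − V_E)/R_C = (11.8 − 0.25)/10 = 1.15 mA.
Check: I_B = (2.6 − 0.25)/10 = 0.235 mA, and β·I_B = 23.5 mA > I_C, confirming saturation.

saturation; I_C ≈ 1.2 mA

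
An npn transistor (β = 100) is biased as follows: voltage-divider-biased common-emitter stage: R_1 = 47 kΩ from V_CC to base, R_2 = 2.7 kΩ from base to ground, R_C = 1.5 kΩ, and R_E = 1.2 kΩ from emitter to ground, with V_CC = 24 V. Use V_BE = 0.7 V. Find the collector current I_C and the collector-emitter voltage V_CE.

I_C ≈ 0.49 mA, V_CE ≈ 23 V

Thevenize the base divider: V_Th = V_CC·R_2/(R_1+R_2) = 24×2.7/49.7 = 1.3 V, R_Th = R_1‖R_2 = 2.55 kΩ.
Base-emitter loop: V_Th = I_B·R_Th + V_BE + (β+1)I_B·R_E, so I_B = (1.3 − 0.7) / (2.55 + 101×1.2) = 0.00488 mA.
I_C = β·I_B = 100×0.00488 = 0.488 mA, and I_E = (β+1)I_B = 0.493 mA.
V_CE = V_CC − I_C·R_C − I_E·R_E = 24 − 0.488×1.5 − 0.493×1.2 = 22.7 V.
V_CE = 22.7 V > 0.2 V confirms active-region operation.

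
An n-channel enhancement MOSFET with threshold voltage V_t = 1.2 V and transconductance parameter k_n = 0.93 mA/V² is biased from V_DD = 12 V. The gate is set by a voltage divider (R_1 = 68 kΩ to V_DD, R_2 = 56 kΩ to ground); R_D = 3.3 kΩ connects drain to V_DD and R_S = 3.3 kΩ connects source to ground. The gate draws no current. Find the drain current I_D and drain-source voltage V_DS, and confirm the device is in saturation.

I_D ≈ 0.87 mA, V_DS ≈ 6.3 V

V_G = V_DD·R_2/(R_1+R_2) = 12×56/124 = 5.42 V.
Assume saturation: I_D = (k_n/2)(V_GS − V_t)² with V_GS = V_G − I_D·R_S = 5.42 − 3.3·I_D.
Substituting gives 5.06·I_D² − 13.9·I_D + 8.28 = 0, with roots I_D = 0.865 or 1.89 mA.
The root I_D = 1.89 mA gives V_GS = -0.816 V ≤ V_t, so take I_D = 0.865 mA.
Then V_GS = 2.56 V and V_DS = V_DD − I_D(R_D+R_S) = 12 − 0.865×6.6 = 6.29 V.
Saturation requires V_DS ≥ V_GS − V_t = 1.36 V; 6.29 ≥ 1.36 ✓.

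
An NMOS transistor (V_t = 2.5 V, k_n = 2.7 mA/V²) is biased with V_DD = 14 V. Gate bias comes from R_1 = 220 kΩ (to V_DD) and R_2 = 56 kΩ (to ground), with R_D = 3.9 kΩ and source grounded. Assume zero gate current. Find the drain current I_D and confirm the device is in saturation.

I_D ≈ 0.16 mA

V_G = V_DD·R_2/(R_1+R_2) = 14×56/276 = 2.84 V. With the source grounded, V_GS = V_G = 2.84 V.
Assume saturation: I_D = (k_n/2)(V_GS − V_t)² = (2.7/2)×(2.84 − 2.5)² = 1.35×0.341² = 0.157 mA.
V_DS = V_DD − I_D·R_D = 14 − 0.157×3.9 = 13.4 V.
Saturation requires V_DS ≥ V_GS − V_t = 0.341 V; 13.4 ≥ 0.341 ✓.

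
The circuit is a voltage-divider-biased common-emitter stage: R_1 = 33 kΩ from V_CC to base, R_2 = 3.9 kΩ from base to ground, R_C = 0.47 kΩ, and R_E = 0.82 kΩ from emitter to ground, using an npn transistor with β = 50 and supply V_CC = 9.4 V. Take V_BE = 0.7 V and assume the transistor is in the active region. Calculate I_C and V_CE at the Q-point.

I_C ≈ 0.32 mA, V_CE ≈ 9 V

Thevenize the base divider: V_Th = V_CC·R_2/(R_1+R_2) = 9.4×3.9/36.9 = 0.993 V, R_Th = R_1‖R_2 = 3.49 kΩ.
Base-emitter loop: V_Th = I_B·R_Th + V_BE + (β+1)I_B·R_E, so I_B = (0.993 − 0.7) / (3.49 + 51×0.82) = 0.00648 mA.
I_C = β·I_B = 50×0.00648 = 0.324 mA, and I_E = (β+1)I_B = 0.33 mA.
V_CE = V_CC − I_C·R_C − I_E·R_E = 9.4 − 0.324×0.47 − 0.33×0.82 = 8.98 V.
V_CE = 8.98 V > 0.2 V confirms active-region operation.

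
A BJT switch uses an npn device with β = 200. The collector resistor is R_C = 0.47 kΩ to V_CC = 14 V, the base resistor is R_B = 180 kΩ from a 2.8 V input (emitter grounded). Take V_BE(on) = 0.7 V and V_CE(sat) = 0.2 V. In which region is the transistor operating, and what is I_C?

active; I_C ≈ 2.3 mA

Assume active. Base-emitter loop: I_B = (V_BB − V_BE)/R_B = (2.8 − 0.7)/180 = 0.0117 mA.
I_C = β·I_B = 200×0.0117 = 2.33 mA.
V_CE = V_CC − I_C·R_C = 14 − 2.33×0.47 = 12.9 V > V_CE(sat), so the active-region assumption holds.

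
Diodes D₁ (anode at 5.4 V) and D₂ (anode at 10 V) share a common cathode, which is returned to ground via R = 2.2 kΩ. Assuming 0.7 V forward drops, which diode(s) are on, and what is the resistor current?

Assume both conduct. Then node N would need to be at both 5.4−0.7 = 4.7 V and 10−0.7 = 9.3 V, which is impossible.
Assume only D₂ conducts: V_N = 10 − 0.7 = 9.3 V, so I_R = 9.3/2.2 = 4.23 mA.
Check D₁: its anode-to-cathode voltage is 5.4 − 9.3 = -3.9 V < 0.7 V, so it is off. The assumption is consistent.

Only D₂ conducts; I_R ≈ 4.2 mA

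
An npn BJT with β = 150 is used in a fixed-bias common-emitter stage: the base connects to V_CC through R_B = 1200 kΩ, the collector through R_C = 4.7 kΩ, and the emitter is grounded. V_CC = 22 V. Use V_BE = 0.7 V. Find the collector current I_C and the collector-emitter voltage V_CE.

Base loop: V_CC = I_B·R_B + V_BE, so I_B = (22 − 0.7)/1200 kΩ = 0.0178 mA.
In the active region I_C = β·I_B = 150 × 0.0178 = 2.66 mA.
Collector loop: V_CE = V_CC − I_C·R_C = 22 − 2.66×4.7 = 9.49 V.
Since V_CE = 9.49 V > V_CE(sat) ≈ 0.2 V, the transistor is in the active region as assumed.

I_C ≈ 2.7 mA, V_CE ≈ 9.5 V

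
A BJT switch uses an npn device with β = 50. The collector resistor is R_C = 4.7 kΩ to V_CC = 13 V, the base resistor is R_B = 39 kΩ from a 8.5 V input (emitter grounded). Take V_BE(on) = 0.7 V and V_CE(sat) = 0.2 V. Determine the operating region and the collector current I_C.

saturation; I_C ≈ 2.7 mA

Assume active: I_B = (8.5 − 0.7)/39 = 0.2 mA, giving I_C = β·I_B = 10 mA.
But then V_CE = 13 − 10×4.7 = -34 V < V_CE(sat) = 0.2 V — impossible in the active region.
So the transistor is saturated. With V_CE = 0.2 V, I_C = (V_CC − 0.2)/R_C = 12.8/4.7 = 2.72 mA.
Check: β·I_B = 10 mA > I_C = 2.72 mA, confirming saturation.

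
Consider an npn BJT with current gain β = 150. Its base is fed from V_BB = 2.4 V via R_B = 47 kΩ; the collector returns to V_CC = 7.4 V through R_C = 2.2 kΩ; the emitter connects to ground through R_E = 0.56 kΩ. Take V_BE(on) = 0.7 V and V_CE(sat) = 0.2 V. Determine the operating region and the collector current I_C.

Assume active. Base-emitter loop: I_B = (V_BB − V_BE)/(R_B + (β+1)R_E) = (2.4 − 0.7)/(47 + 151×0.56) = 0.0129 mA.
I_C = β·I_B = 150×0.0129 = 1.94 mA.
V_CE = V_CC − I_C·R_C − I_E·R_E = 7.4 − 1.94×2.2 − 1.95×0.56 = 2.04 V > V_CE(sat), so the active-region assumption holds.

active; I_C ≈ 1.9 mA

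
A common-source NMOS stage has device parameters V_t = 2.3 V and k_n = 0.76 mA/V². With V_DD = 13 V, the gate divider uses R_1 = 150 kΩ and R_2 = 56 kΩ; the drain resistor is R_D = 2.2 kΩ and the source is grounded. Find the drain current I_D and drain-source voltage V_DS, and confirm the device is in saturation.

I_D ≈ 0.58 mA, V_DS ≈ 12 V

V_G = V_DD·R_2/(R_1+R_2) = 13×56/206 = 3.53 V. With the source grounded, V_GS = V_G = 3.53 V.
Assume saturation: I_D = (k_n/2)(V_GS − V_t)² = (0.76/2)×(3.53 − 2.3)² = 0.38×1.23² = 0.579 mA.
V_DS = V_DD − I_D·R_D = 13 − 0.579×2.2 = 11.7 V.
Saturation requires V_DS ≥ V_GS − V_t = 1.23 V; 11.7 ≥ 1.23 ✓.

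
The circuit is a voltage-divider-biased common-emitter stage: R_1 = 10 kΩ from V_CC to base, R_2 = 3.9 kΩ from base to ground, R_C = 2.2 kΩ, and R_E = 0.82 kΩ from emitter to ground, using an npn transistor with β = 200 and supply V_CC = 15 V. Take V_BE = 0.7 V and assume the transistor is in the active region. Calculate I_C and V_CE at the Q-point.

I_C ≈ 4.2 mA, V_CE ≈ 2.3 V

Thevenize the base divider: V_Th = V_CC·R_2/(R_1+R_2) = 15×3.9/13.9 = 4.21 V, R_Th = R_1‖R_2 = 2.81 kΩ.
Base-emitter loop: V_Th = I_B·R_Th + V_BE + (β+1)I_B·R_E, so I_B = (4.21 − 0.7) / (2.81 + 201×0.82) = 0.0209 mA.
I_C = β·I_B = 200×0.0209 = 4.19 mA, and I_E = (β+1)I_B = 4.21 mA.
V_CE = V_CC − I_C·R_C − I_E·R_E = 15 − 4.19×2.2 − 4.21×0.82 = 2.34 V.
V_CE = 2.34 V > 0.2 V confirms active-region operation.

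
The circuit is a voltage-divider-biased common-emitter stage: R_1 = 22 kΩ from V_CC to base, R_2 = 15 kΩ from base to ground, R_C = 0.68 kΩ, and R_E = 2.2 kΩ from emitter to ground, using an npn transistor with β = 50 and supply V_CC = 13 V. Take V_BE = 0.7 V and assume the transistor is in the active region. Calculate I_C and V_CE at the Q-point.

Thevenize the base divider: V_Th = V_CC·R_2/(R_1+R_2) = 13×15/37 = 5.27 V, R_Th = R_1‖R_2 = 8.92 kΩ.
Base-emitter loop: V_Th = I_B·R_Th + V_BE + (β+1)I_B·R_E, so I_B = (5.27 − 0.7) / (8.92 + 51×2.2) = 0.0377 mA.
I_C = β·I_B = 50×0.0377 = 1.89 mA, and I_E = (β+1)I_B = 1.92 mA.
V_CE = V_CC − I_C·R_C − I_E·R_E = 13 − 1.89×0.68 − 1.92×2.2 = 7.48 V.
V_CE = 7.48 V > 0.2 V confirms active-region operation.

I_C ≈ 1.9 mA, V_CE ≈ 7.5 V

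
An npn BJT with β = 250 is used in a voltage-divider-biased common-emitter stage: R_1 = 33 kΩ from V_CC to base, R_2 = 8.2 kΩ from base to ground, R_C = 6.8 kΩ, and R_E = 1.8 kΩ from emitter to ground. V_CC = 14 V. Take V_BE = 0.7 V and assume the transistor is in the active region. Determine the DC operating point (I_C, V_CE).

Thevenize the base divider: V_Th = V_CC·R_2/(R_1+R_2) = 14×8.2/41.2 = 2.79 V, R_Th = R_1‖R_2 = 6.57 kΩ.
Base-emitter loop: V_Th = I_B·R_Th + V_BE + (β+1)I_B·R_E, so I_B = (2.79 − 0.7) / (6.57 + 251×1.8) = 0.00455 mA.
I_C = β·I_B = 250×0.00455 = 1.14 mA, and I_E = (β+1)I_B = 1.14 mA.
V_CE = V_CC − I_C·R_C − I_E·R_E = 14 − 1.14×6.8 − 1.14×1.8 = 4.21 V.
V_CE = 4.21 V > 0.2 V confirms active-region operation.

I_C ≈ 1.1 mA, V_CE ≈ 4.2 V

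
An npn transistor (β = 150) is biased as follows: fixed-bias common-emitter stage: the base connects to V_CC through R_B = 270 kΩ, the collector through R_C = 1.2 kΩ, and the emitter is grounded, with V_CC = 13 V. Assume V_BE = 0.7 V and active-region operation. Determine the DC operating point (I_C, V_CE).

I_C ≈ 6.8 mA, V_CE ≈ 4.8 V

Base loop: V_CC = I_B·R_B + V_BE, so I_B = (13 − 0.7)/270 kΩ = 0.0456 mA.
In the active region I_C = β·I_B = 150 × 0.0456 = 6.83 mA.
Collector loop: V_CE = V_CC − I_C·R_C = 13 − 6.83×1.2 = 4.8 V.
Since V_CE = 4.8 V > V_CE(sat) ≈ 0.2 V, the transistor is in the active region as assumed.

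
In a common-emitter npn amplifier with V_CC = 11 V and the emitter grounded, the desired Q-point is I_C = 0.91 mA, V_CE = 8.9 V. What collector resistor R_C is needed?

R_C ≈ 2.3 kΩ

Collector loop: V_CC = I_C·R_C + V_CE.
R_C = (V_CC − V_CE)/I_C = (11 − 8.9)/0.91 = 2.31 kΩ.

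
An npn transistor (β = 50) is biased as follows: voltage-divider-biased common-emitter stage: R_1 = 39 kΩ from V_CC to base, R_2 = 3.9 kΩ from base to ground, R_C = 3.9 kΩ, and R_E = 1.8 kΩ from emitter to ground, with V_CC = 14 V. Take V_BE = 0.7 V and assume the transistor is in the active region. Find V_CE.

Thevenize the base divider: V_Th = V_CC·R_2/(R_1+R_2) = 14×3.9/42.9 = 1.27 V, R_Th = R_1‖R_2 = 3.55 kΩ.
Base-emitter loop: V_Th = I_B·R_Th + V_BE + (β+1)I_B·R_E, so I_B = (1.27 − 0.7) / (3.55 + 51×1.8) = 0.00601 mA.
I_C = β·I_B = 50×0.00601 = 0.3 mA, and I_E = (β+1)I_B = 0.306 mA.
V_CE = V_CC − I_C·R_C − I_E·R_E = 14 − 0.3×3.9 − 0.306×1.8 = 12.3 V.
V_CE = 12.3 V > 0.2 V confirms active-region operation.

V_CE ≈ 12 V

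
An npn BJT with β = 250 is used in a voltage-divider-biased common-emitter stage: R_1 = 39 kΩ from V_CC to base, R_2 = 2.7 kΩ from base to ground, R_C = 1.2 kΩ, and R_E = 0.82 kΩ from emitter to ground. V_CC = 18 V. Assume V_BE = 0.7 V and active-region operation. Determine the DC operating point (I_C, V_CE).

I_C ≈ 0.56 mA, V_CE ≈ 17 V

Thevenize the base divider: V_Th = V_CC·R_2/(R_1+R_2) = 18×2.7/41.7 = 1.17 V, R_Th = R_1‖R_2 = 2.53 kΩ.
Base-emitter loop: V_Th = I_B·R_Th + V_BE + (β+1)I_B·R_E, so I_B = (1.17 − 0.7) / (2.53 + 251×0.82) = 0.00223 mA.
I_C = β·I_B = 250×0.00223 = 0.559 mA, and I_E = (β+1)I_B = 0.561 mA.
V_CE = V_CC − I_C·R_C − I_E·R_E = 18 − 0.559×1.2 − 0.561×0.82 = 16.9 V.
V_CE = 16.9 V > 0.2 V confirms active-region operation.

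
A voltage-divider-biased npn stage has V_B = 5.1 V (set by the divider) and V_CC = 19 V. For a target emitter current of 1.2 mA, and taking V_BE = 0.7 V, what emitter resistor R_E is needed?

R_E ≈ 3.7 kΩ

V_E = V_B − V_BE = 5.1 − 0.7 = 4.4 V.
R_E = V_E / I_E = 4.4 / 1.2 = 3.67 kΩ.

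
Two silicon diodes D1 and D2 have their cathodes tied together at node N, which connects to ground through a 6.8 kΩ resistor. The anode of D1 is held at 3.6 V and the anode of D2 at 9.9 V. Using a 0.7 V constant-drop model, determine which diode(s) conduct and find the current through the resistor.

Assume both conduct. Then node N would need to be at both 3.6−0.7 = 2.9 V and 9.9−0.7 = 9.2 V, which is impossible.
Assume only D2 conducts: V_N = 9.9 − 0.7 = 9.2 V, so I_R = 9.2/6.8 = 1.35 mA.
Check D1: its anode-to-cathode voltage is 3.6 − 9.2 = -5.6 V < 0.7 V, so it is off. The assumption is consistent.

Only D2 conducts; I_R ≈ 1.4 mA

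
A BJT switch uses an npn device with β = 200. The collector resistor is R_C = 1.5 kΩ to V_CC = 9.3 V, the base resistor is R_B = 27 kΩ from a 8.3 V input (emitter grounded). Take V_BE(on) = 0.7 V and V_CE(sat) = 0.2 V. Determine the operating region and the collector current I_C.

Assume active: I_B = (8.3 − 0.7)/27 = 0.281 mA, giving I_C = β·I_B = 56.3 mA.
But then V_CE = 9.3 − 56.3×1.5 = -75.1 V < V_CE(sat) = 0.2 V — impossible in the active region.
So the transistor is saturated. With V_CE = 0.2 V, I_C = (V_CC − 0.2)/R_C = 9.1/1.5 = 6.07 mA.
Check: β·I_B = 56.3 mA > I_C = 6.07 mA, confirming saturation.

saturation; I_C ≈ 6.1 mA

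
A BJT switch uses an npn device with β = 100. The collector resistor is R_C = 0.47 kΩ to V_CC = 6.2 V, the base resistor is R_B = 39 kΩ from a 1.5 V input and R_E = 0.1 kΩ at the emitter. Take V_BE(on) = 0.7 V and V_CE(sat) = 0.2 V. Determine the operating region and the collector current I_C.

active; I_C ≈ 1.6 mA

Assume active. Base-emitter loop: I_B = (V_BB − V_BE)/(R_B + (β+1)R_E) = (1.5 − 0.7)/(39 + 101×0.1) = 0.0163 mA.
I_C = β·I_B = 100×0.0163 = 1.63 mA.
V_CE = V_CC − I_C·R_C − I_E·R_E = 6.2 − 1.63×0.47 − 1.65×0.1 = 5.27 V > V_CE(sat), so the active-region assumption holds.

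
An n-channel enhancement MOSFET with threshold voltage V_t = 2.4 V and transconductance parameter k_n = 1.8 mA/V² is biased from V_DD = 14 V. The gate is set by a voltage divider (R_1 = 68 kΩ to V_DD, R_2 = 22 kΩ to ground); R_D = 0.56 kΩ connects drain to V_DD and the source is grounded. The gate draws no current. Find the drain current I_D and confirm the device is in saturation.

I_D ≈ 0.94 mA

V_G = V_DD·R_2/(R_1+R_2) = 14×22/90 = 3.42 V. With the source grounded, V_GS = V_G = 3.42 V.
Assume saturation: I_D = (k_n/2)(V_GS − V_t)² = (1.8/2)×(3.42 − 2.4)² = 0.9×1.02² = 0.94 mA.
V_DS = V_DD − I_D·R_D = 14 − 0.94×0.56 = 13.5 V.
Saturation requires V_DS ≥ V_GS − V_t = 1.02 V; 13.5 ≥ 1.02 ✓.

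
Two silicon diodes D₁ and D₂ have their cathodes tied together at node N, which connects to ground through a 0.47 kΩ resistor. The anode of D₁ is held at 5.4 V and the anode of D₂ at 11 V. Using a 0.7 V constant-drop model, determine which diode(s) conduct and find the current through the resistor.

Assume both conduct. Then node N would need to be at both 5.4−0.7 = 4.7 V and 11−0.7 = 10.3 V, which is impossible.
Assume only D₂ conducts: V_N = 11 − 0.7 = 10.3 V, so I_R = 10.3/0.47 = 21.9 mA.
Check D₁: its anode-to-cathode voltage is 5.4 − 10.3 = -4.9 V < 0.7 V, so it is off. The assumption is consistent.

Only D₂ conducts; I_R ≈ 22 mA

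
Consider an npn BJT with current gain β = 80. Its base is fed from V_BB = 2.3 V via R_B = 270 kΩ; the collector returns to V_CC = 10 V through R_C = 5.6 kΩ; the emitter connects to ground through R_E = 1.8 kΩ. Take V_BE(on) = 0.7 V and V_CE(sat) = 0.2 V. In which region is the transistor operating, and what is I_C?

Assume active. Base-emitter loop: I_B = (V_BB − V_BE)/(R_B + (β+1)R_E) = (2.3 − 0.7)/(270 + 81×1.8) = 0.00385 mA.
I_C = β·I_B = 80×0.00385 = 0.308 mA.
V_CE = V_CC − I_C·R_C − I_E·R_E = 10 − 0.308×5.6 − 0.312×1.8 = 7.72 V > V_CE(sat), so the active-region assumption holds.

active; I_C ≈ 0.31 mA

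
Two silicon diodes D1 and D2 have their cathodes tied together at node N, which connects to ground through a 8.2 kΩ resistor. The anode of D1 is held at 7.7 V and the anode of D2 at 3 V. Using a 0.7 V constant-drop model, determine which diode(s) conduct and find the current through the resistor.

Only D1 conducts; I_R ≈ 0.85 mA

Assume both conduct. Then node N would need to be at both 7.7−0.7 = 7 V and 3−0.7 = 2.3 V, which is impossible.
Assume only D1 conducts: V_N = 7.7 − 0.7 = 7 V, so I_R = 7/8.2 = 0.854 mA.
Check D2: its anode-to-cathode voltage is 3 − 7 = -4 V < 0.7 V, so it is off. The assumption is consistent.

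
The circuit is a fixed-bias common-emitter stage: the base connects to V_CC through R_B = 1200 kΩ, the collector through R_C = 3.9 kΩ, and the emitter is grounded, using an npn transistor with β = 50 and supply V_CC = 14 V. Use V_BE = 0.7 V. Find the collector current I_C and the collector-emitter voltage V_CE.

I_C ≈ 0.55 mA, V_CE ≈ 12 V

Base loop: V_CC = I_B·R_B + V_BE, so I_B = (14 − 0.7)/1200 kΩ = 0.0111 mA.
In the active region I_C = β·I_B = 50 × 0.0111 = 0.554 mA.
Collector loop: V_CE = V_CC − I_C·R_C = 14 − 0.554×3.9 = 11.8 V.
Since V_CE = 11.8 V > V_CE(sat) ≈ 0.2 V, the transistor is in the active region as assumed.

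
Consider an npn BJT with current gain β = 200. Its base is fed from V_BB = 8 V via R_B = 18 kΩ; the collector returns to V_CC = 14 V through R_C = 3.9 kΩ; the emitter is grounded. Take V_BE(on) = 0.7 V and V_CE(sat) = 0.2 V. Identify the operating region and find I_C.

Assume active: I_B = (8 − 0.7)/18 = 0.406 mA, giving I_C = β·I_B = 81.1 mA.
But then V_CE = 14 − 81.1×3.9 = -302 V < V_CE(sat) = 0.2 V — impossible in the active region.
So the transistor is saturated. With V_CE = 0.2 V, I_C = (V_CC − 0.2)/R_C = 13.8/3.9 = 3.54 mA.
Check: β·I_B = 81.1 mA > I_C = 3.54 mA, confirming saturation.

saturation; I_C ≈ 3.5 mA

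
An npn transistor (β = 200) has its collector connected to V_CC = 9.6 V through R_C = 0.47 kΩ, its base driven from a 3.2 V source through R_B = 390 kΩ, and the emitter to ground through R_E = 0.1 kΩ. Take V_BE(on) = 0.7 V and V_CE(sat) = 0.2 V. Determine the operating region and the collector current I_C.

Assume active. Base-emitter loop: I_B = (V_BB − V_BE)/(R_B + (β+1)R_E) = (3.2 − 0.7)/(390 + 201×0.1) = 0.0061 mA.
I_C = β·I_B = 200×0.0061 = 1.22 mA.
V_CE = V_CC − I_C·R_C − I_E·R_E = 9.6 − 1.22×0.47 − 1.23×0.1 = 8.9 V > V_CE(sat), so the active-region assumption holds.

active; I_C ≈ 1.2 mA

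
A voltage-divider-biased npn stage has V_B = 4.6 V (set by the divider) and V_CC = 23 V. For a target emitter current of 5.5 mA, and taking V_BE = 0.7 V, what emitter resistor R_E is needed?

V_E = V_B − V_BE = 4.6 − 0.7 = 3.9 V.
R_E = V_E / I_E = 3.9 / 5.5 = 0.709 kΩ.

R_E ≈ 0.71 kΩ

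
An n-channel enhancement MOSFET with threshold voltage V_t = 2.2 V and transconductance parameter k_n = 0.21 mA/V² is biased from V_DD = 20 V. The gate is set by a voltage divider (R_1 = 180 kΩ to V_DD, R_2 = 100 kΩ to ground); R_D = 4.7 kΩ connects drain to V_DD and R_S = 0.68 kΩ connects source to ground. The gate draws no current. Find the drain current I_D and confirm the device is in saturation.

I_D ≈ 1.6 mA

V_G = V_DD·R_2/(R_1+R_2) = 20×100/280 = 7.14 V.
Assume saturation: I_D = (k_n/2)(V_GS − V_t)² with V_GS = V_G − I_D·R_S = 7.14 − 0.68·I_D.
Substituting gives 0.0486·I_D² − 1.71·I_D + 2.57 = 0, with roots I_D = 1.57 or 33.6 mA.
The root I_D = 33.6 mA gives V_GS = -15.7 V ≤ V_t, so take I_D = 1.57 mA.
Then V_GS = 6.07 V and V_DS = V_DD − I_D(R_D+R_S) = 20 − 1.57×5.38 = 11.5 V.
Saturation requires V_DS ≥ V_GS − V_t = 3.87 V; 11.5 ≥ 3.87 ✓.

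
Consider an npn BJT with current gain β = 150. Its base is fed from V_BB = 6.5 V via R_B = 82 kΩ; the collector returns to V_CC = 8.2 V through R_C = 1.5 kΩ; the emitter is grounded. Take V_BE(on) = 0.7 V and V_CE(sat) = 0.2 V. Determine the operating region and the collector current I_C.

saturation; I_C ≈ 5.3 mA

Assume active: I_B = (6.5 − 0.7)/82 = 0.0707 mA, giving I_C = β·I_B = 10.6 mA.
But then V_CE = 8.2 − 10.6×1.5 = -7.71 V < V_CE(sat) = 0.2 V — impossible in the active region.
So the transistor is saturated. With V_CE = 0.2 V, I_C = (V_CC − 0.2)/R_C = 8/1.5 = 5.33 mA.
Check: β·I_B = 10.6 mA > I_C = 5.33 mA, confirming saturation.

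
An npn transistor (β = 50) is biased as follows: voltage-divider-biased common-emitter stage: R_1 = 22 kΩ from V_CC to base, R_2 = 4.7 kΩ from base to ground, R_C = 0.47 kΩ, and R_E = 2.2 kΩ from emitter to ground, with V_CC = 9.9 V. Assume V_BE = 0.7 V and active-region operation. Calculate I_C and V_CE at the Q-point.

I_C ≈ 0.45 mA, V_CE ≈ 8.7 V

Thevenize the base divider: V_Th = V_CC·R_2/(R_1+R_2) = 9.9×4.7/26.7 = 1.74 V, R_Th = R_1‖R_2 = 3.87 kΩ.
Base-emitter loop: V_Th = I_B·R_Th + V_BE + (β+1)I_B·R_E, so I_B = (1.74 − 0.7) / (3.87 + 51×2.2) = 0.00898 mA.
I_C = β·I_B = 50×0.00898 = 0.449 mA, and I_E = (β+1)I_B = 0.458 mA.
V_CE = V_CC − I_C·R_C − I_E·R_E = 9.9 − 0.449×0.47 − 0.458×2.2 = 8.68 V.
V_CE = 8.68 V > 0.2 V confirms active-region operation.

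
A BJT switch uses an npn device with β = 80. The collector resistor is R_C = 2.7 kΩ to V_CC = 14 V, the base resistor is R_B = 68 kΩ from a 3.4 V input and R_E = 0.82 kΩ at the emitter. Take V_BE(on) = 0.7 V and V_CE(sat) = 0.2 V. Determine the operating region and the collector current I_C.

Assume active. Base-emitter loop: I_B = (V_BB − V_BE)/(R_B + (β+1)R_E) = (3.4 − 0.7)/(68 + 81×0.82) = 0.0201 mA.
I_C = β·I_B = 80×0.0201 = 1.61 mA.
V_CE = V_CC − I_C·R_C − I_E·R_E = 14 − 1.61×2.7 − 1.63×0.82 = 8.33 V > V_CE(sat), so the active-region assumption holds.

active; I_C ≈ 1.6 mA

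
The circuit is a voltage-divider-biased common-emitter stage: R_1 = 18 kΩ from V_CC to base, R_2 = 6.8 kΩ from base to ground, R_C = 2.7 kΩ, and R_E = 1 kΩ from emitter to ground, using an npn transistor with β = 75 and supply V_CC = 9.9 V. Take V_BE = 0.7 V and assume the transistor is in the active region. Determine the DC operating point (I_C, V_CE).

I_C ≈ 1.9 mA, V_CE ≈ 3 V

Thevenize the base divider: V_Th = V_CC·R_2/(R_1+R_2) = 9.9×6.8/24.8 = 2.71 V, R_Th = R_1‖R_2 = 4.94 kΩ.
Base-emitter loop: V_Th = I_B·R_Th + V_BE + (β+1)I_B·R_E, so I_B = (2.71 − 0.7) / (4.94 + 76×1) = 0.0249 mA.
I_C = β·I_B = 75×0.0249 = 1.87 mA, and I_E = (β+1)I_B = 1.89 mA.
V_CE = V_CC − I_C·R_C − I_E·R_E = 9.9 − 1.87×2.7 − 1.89×1 = 2.97 V.
V_CE = 2.97 V > 0.2 V confirms active-region operation.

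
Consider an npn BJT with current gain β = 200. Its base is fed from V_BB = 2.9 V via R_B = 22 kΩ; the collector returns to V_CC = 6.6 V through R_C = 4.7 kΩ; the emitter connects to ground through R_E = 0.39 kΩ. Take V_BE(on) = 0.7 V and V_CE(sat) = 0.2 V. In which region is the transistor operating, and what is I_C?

saturation; I_C ≈ 1.3 mA

Assume active: I_B = (2.9 − 0.7)/(22 + 201×0.39) = 0.0219 mA, I_C = β·I_B = 4.38 mA.
Then V_CE = 6.6 − 4.38×4.7 − 4.4×0.39 = -15.7 V < 0.2 V — the active assumption fails.
Re-solve with V_CE = 0.2 V. KCL at the emitter: V_E/R_E = (V_BB−0.7−V_E)/R_B + (V_CC−0.2−V_E)/R_C, giving V_E = 0.518 V.
I_C = (V_CC − 0.2 − V_E)/R_C = (6.4 − 0.518)/4.7 = 1.25 mA.
Check: I_B = (2.2 − 0.518)/22 = 0.0765 mA, and β·I_B = 15.3 mA > I_C, confirming saturation.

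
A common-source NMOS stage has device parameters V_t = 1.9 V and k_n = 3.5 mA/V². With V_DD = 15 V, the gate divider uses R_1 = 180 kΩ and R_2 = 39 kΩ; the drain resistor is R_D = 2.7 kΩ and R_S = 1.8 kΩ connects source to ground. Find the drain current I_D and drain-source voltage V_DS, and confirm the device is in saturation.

I_D ≈ 0.23 mA, V_DS ≈ 14 V

V_G = V_DD·R_2/(R_1+R_2) = 15×39/219 = 2.67 V.
Assume saturation: I_D = (k_n/2)(V_GS − V_t)² with V_GS = V_G − I_D·R_S = 2.67 − 1.8·I_D.
Substituting gives 5.67·I_D² − 5.86·I_D + 1.04 = 0, with roots I_D = 0.228 or 0.805 mA.
The root I_D = 0.805 mA gives V_GS = 1.22 V ≤ V_t, so take I_D = 0.228 mA.
Then V_GS = 2.26 V and V_DS = V_DD − I_D(R_D+R_S) = 15 − 0.228×4.5 = 14 V.
Saturation requires V_DS ≥ V_GS − V_t = 0.361 V; 14 ≥ 0.361 ✓.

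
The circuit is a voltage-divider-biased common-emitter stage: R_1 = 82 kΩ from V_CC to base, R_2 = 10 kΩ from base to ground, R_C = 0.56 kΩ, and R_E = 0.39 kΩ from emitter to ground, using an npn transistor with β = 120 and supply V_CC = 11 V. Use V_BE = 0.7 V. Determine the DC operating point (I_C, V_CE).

I_C ≈ 1.1 mA, V_CE ≈ 10 V

Thevenize the base divider: V_Th = V_CC·R_2/(R_1+R_2) = 11×10/92 = 1.2 V, R_Th = R_1‖R_2 = 8.91 kΩ.
Base-emitter loop: V_Th = I_B·R_Th + V_BE + (β+1)I_B·R_E, so I_B = (1.2 − 0.7) / (8.91 + 121×0.39) = 0.00883 mA.
I_C = β·I_B = 120×0.00883 = 1.06 mA, and I_E = (β+1)I_B = 1.07 mA.
V_CE = V_CC − I_C·R_C − I_E·R_E = 11 − 1.06×0.56 − 1.07×0.39 = 9.99 V.
V_CE = 9.99 V > 0.2 V confirms active-region operation.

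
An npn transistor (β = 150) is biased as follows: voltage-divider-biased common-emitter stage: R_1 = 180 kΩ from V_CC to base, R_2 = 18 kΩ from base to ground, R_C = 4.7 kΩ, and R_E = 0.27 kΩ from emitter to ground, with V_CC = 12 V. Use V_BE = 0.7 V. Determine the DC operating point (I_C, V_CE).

Thevenize the base divider: V_Th = V_CC·R_2/(R_1+R_2) = 12×18/198 = 1.09 V, R_Th = R_1‖R_2 = 16.4 kΩ.
Base-emitter loop: V_Th = I_B·R_Th + V_BE + (β+1)I_B·R_E, so I_B = (1.09 − 0.7) / (16.4 + 151×0.27) = 0.00684 mA.
I_C = β·I_B = 150×0.00684 = 1.03 mA, and I_E = (β+1)I_B = 1.03 mA.
V_CE = V_CC − I_C·R_C − I_E·R_E = 12 − 1.03×4.7 − 1.03×0.27 = 6.9 V.
V_CE = 6.9 V > 0.2 V confirms active-region operation.

I_C ≈ 1 mA, V_CE ≈ 6.9 V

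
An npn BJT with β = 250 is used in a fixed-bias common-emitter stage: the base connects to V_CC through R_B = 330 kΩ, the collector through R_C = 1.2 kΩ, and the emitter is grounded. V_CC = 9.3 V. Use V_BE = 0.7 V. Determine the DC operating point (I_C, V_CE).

I_C ≈ 6.5 mA, V_CE ≈ 1.5 V

Base loop: V_CC = I_B·R_B + V_BE, so I_B = (9.3 − 0.7)/330 kΩ = 0.0261 mA.
In the active region I_C = β·I_B = 250 × 0.0261 = 6.52 mA.
Collector loop: V_CE = V_CC − I_C·R_C = 9.3 − 6.52×1.2 = 1.48 V.
Since V_CE = 1.48 V > V_CE(sat) ≈ 0.2 V, the transistor is in the active region as assumed.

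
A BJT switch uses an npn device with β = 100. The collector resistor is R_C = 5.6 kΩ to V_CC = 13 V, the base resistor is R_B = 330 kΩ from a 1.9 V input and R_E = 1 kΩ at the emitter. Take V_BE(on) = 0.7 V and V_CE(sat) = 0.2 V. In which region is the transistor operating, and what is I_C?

Assume active. Base-emitter loop: I_B = (V_BB − V_BE)/(R_B + (β+1)R_E) = (1.9 − 0.7)/(330 + 101×1) = 0.00278 mA.
I_C = β·I_B = 100×0.00278 = 0.278 mA.
V_CE = V_CC − I_C·R_C − I_E·R_E = 13 − 0.278×5.6 − 0.281×1 = 11.2 V > V_CE(sat), so the active-region assumption holds.

active; I_C ≈ 0.28 mA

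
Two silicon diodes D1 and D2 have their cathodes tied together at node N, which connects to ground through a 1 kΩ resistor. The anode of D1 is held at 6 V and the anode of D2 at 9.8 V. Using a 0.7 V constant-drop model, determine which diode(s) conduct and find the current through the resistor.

Only D2 conducts; I_R ≈ 9.1 mA

Assume both conduct. Then node N would need to be at both 6−0.7 = 5.3 V and 9.8−0.7 = 9.1 V, which is impossible.
Assume only D2 conducts: V_N = 9.8 − 0.7 = 9.1 V, so I_R = 9.1/1 = 9.1 mA.
Check D1: its anode-to-cathode voltage is 6 − 9.1 = -3.1 V < 0.7 V, so it is off. The assumption is consistent.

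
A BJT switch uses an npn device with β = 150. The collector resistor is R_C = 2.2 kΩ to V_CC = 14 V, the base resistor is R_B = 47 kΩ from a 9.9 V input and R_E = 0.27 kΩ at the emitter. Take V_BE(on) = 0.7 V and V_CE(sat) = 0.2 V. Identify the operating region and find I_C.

saturation; I_C ≈ 5.6 mA

Assume active: I_B = (9.9 − 0.7)/(47 + 151×0.27) = 0.105 mA, I_C = β·I_B = 15.7 mA.
Then V_CE = 14 − 15.7×2.2 − 15.8×0.27 = -24.9 V < 0.2 V — the active assumption fails.
Re-solve with V_CE = 0.2 V. KCL at the emitter: V_E/R_E = (V_BB−0.7−V_E)/R_B + (V_CC−0.2−V_E)/R_C, giving V_E = 1.55 V.
I_C = (V_CC − 0.2 − V_E)/R_C = (13.8 − 1.55)/2.2 = 5.57 mA.
Check: I_B = (9.2 − 1.55)/47 = 0.163 mA, and β·I_B = 24.4 mA > I_C, confirming saturation.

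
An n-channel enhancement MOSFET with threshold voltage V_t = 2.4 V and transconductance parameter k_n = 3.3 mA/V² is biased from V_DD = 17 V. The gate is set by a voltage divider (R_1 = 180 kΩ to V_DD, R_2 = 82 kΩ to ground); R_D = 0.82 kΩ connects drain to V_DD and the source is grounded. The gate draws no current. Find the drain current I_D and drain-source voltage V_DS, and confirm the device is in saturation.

I_D ≈ 14 mA, V_DS ≈ 5.5 V

V_G = V_DD·R_2/(R_1+R_2) = 17×82/262 = 5.32 V. With the source grounded, V_GS = V_G = 5.32 V.
Assume saturation: I_D = (k_n/2)(V_GS − V_t)² = (3.3/2)×(5.32 − 2.4)² = 1.65×2.92² = 14.1 mA.
V_DS = V_DD − I_D·R_D = 17 − 14.1×0.82 = 5.46 V.
Saturation requires V_DS ≥ V_GS − V_t = 2.92 V; 5.46 ≥ 2.92 ✓.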